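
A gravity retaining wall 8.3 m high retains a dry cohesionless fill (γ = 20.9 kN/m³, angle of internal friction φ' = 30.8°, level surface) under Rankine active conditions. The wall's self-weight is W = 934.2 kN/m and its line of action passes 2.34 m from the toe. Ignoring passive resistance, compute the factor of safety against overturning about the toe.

3.40

K_a = tan²(45° − 30.8°/2) = 0.3227.
P_a = ½K_aγH² = 0.5×0.3227×20.9×8.3² = 232.3 kN/m, acting at H/3 = 2.767 m above the base.
Overturning moment M_o = P_a × H/3 = 232.3 × 2.767 = 642.8.
Resisting moment M_r = W × 2.34 = 934.2 × 2.34 = 2186.
FS_overturning = M_r/M_o = 2186/642.8 = 3.401.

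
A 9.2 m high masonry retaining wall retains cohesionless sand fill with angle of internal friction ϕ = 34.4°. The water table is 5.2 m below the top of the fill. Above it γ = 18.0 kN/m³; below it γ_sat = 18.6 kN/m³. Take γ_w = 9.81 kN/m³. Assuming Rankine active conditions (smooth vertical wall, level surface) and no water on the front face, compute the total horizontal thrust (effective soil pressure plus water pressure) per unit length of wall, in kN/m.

270 kN/m

K_a = tan²(45° − φ/2) = 0.2780.
γ' = 18.6 − 9.81 = 8.790 kN/m³. Depth below WT = 4.0 m.
σ'_h at WT = K_a γ d_w = 26.02 kPa; at base = 26.02 + K_a γ' × 4.0 = 35.79 kPa.
P₁ (0–5.2 m) = ½×26.02×5.2 = 67.65. P₂ (5.2–9.2 m) = ½(26.02+35.79)×4.0 = 123.6.
P_w = ½ γ_w h₂² = 0.5×9.81×4.0² = 78.48. Total = 67.65+123.6+78.48 = 269.8 kN/m.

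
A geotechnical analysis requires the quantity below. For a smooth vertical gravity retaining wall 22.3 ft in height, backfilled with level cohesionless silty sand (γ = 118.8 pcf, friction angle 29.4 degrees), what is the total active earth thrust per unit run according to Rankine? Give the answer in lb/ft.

K_a = tan²(45° − φ/2) = 0.3415.
P_a = ½ K_a γ H² = 0.5 × 0.3415 × 118.8 × 22.3² = 10090 lb/ft.

10100 lb/ft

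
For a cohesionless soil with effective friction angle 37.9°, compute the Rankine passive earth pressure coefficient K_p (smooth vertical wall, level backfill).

4.19

K_p = (1 + sin φ)/(1 − sin φ) = tan²(45° + 37.9°/2) = 4.185.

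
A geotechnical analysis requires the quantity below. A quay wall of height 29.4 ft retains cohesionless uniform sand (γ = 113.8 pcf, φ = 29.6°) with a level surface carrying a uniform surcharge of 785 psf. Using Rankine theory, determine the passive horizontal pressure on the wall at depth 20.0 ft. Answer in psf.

9040 psf

K_p = (1 + sin φ)/(1 − sin φ) = 2.952.
σ_v = γz + q = 113.8 × 20.0 + 785 = 3061 psf.
σ_h = K_p σ_v = 2.952 × 3061 = 9036 psf.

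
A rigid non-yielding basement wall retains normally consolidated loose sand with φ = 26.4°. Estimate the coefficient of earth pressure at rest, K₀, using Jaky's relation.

K₀ = 1 − sin φ' = 1 − sin 26.4° = 0.5554.

0.555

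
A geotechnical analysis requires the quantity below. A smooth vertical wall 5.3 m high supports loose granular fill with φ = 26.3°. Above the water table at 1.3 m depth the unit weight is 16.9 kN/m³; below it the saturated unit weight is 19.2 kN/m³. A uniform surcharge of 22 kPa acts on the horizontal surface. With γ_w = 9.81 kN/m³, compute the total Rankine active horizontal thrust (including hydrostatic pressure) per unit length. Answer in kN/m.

K_a = tan²(45° − φ/2) = 0.3859.
γ' = 19.2 − 9.81 = 9.390 kN/m³. h₂ = H − d_w = 4.0 m.
σ'_h: at surface K_a·q = 8.491; at WT K_a(q+γd_w) = 16.97; at base K_a(q+γd_w+γ'h₂) = 31.47 kPa.
P₁ = ½(8.491+16.97)×1.3 = 16.55; P₂ = ½(16.97+31.47)×4.0 = 96.87; P_w = ½γ_w h₂² = 78.48.
Total = 16.55+96.87+78.48 = 191.9 kN/m.

192 kN/m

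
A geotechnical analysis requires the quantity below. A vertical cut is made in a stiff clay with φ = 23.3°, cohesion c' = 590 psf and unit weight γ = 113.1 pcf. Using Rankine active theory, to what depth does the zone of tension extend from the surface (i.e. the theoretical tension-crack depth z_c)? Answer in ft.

K_a = tan²(45° − 23.3°/2) = 0.4331; √K_a = 0.6581.
The active pressure is zero where K_a γ z = 2c√K_a, so z_c = 2c/(γ√K_a) = 2×590/(113.1×0.6581) = 15.85 ft.

15.9 ft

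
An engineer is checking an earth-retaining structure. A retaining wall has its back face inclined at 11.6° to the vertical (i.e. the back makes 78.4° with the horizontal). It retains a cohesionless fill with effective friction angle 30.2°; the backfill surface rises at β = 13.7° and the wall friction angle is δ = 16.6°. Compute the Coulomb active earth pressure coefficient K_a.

0.482

K_a = sin²(α+φ) / [sin²α · sin(α−δ) · (1 + √{sin(φ+δ)sin(φ−β) / (sin(α−δ)sin(α+β))})²].
With α = 78.4°, φ = 30.2°, δ = 16.6°, β = 13.7°: K_a = 0.4818.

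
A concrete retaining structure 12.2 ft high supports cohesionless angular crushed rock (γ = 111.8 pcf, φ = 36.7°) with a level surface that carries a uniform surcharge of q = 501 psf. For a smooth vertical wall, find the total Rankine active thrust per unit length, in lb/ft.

K_a = tan²(45° − φ/2) = 0.2519.
Soil triangle: ½ K_a γ H² = 0.5×0.2519×111.8×12.2² = 2095 lb/ft.
Surcharge rectangle: K_a q H = 0.2519×501×12.2 = 1539 lb/ft.
Total = 2095 + 1539 = 3635 lb/ft.

3630 lb/ft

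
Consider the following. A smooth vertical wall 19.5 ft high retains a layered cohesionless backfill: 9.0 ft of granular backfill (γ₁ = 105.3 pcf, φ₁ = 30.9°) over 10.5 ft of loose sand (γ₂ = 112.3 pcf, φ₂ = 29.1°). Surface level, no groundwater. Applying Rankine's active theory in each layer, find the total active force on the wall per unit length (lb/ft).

6950 lb/ft

K_a1 = tan²(45°−30.9°/2) = 0.3214; K_a2 = tan²(45°−29.1°/2) = 0.3456.
Layer 1: σ at base = K_a1 γ₁ h₁ = 304.6 psf; P₁ = ½×304.6×9.0 = 1371.
Layer 2: σ_v at top = γ₁h₁ = 947.7; σ_h top = K_a2×947.7 = 327.5; σ_h base = K_a2×(947.7+112.3×10.5) = 735.0.
P₂ = ½(327.5+735.0)×10.5 = 5578. Total P_a = 1371+5578 = 6949 lb/ft.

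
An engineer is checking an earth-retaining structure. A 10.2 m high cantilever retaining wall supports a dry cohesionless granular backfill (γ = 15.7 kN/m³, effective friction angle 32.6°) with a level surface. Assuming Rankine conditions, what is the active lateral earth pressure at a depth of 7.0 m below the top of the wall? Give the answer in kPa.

32.9 kPa

K_a = (1 − sin φ)/(1 + sin φ) = 0.2997.
σ_h = K_a γ z = 0.2997 × 15.7 × 7.0 = 32.94 kPa.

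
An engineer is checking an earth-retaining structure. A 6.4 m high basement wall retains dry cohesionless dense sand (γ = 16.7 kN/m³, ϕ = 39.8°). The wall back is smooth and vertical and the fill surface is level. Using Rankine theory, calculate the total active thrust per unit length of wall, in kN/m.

75.0 kN/m

K_a = tan²(45° − φ/2) = 0.2194.
P_a = ½ K_a γ H² = 0.5 × 0.2194 × 16.7 × 6.4² = 75.05 kN/m.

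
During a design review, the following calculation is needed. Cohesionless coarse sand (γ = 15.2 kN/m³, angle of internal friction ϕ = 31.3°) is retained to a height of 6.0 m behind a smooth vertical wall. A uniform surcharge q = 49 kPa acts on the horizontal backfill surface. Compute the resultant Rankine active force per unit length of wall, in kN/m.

K_a = tan²(45° − φ/2) = 0.3162.
Soil triangle: ½ K_a γ H² = 0.5×0.3162×15.2×6.0² = 86.51 kN/m.
Surcharge rectangle: K_a q H = 0.3162×49×6.0 = 92.96 kN/m.
Total = 86.51 + 92.96 = 179.5 kN/m.

179 kN/m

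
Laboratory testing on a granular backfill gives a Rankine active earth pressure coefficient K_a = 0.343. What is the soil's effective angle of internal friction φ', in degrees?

K_a = tan²(45° − φ/2) ⇒ 45° − φ/2 = arctan(√0.343) = 30.36°.
φ = 2(45° − 30.36°) = 29.29°.

29.3°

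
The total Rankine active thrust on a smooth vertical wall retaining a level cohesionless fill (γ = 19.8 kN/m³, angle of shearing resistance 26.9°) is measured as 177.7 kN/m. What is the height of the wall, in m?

K_a = 0.3770. P_a = ½ K_a γ H² ⇒ H = √(2P_a/(K_a γ)).
H = √(2×177.7/(0.3770×19.8)) = 6.900 m.

6.90 m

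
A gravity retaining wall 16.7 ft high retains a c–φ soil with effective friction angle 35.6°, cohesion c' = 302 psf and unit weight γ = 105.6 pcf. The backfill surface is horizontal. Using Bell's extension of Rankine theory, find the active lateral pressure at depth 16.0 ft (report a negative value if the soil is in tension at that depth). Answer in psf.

136 psf

K_a = (1 − sin φ)/(1 + sin φ) = 0.2641.
σ_a = K_a γ z − 2c√K_a = 0.2641×105.6×16.0 − 2×302×0.5139 = 135.9 psf.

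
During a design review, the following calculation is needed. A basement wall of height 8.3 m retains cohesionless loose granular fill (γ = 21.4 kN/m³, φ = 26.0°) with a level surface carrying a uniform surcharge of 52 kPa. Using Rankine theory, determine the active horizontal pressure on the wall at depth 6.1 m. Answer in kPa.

K_a = (1 − sin φ)/(1 + sin φ) = 0.3905.
σ_v = γz + q = 21.4 × 6.1 + 52 = 182.5 kPa.
σ_h = K_a σ_v = 0.3905 × 182.5 = 71.27 kPa.

71.3 kPa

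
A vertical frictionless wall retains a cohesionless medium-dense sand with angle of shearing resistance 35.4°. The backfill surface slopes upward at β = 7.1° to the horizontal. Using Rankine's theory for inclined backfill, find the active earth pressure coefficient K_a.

0.272

K_a = cos β · (cos β − √(cos²β − cos²φ)) / (cos β + √(cos²β − cos²φ)).
cos β = 0.9923, cos φ = 0.8151, √(cos²β − cos²φ) = 0.5659.
K_a = 0.9923 × (0.9923 − 0.5659)/(0.9923 + 0.5659) = 0.2715.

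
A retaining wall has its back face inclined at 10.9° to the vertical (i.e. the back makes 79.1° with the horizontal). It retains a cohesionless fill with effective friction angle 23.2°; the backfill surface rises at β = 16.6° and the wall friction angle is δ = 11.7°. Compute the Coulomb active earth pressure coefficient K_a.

0.667

K_a = sin²(α+φ) / [sin²α · sin(α−δ) · (1 + √{sin(φ+δ)sin(φ−β) / (sin(α−δ)sin(α+β))})²].
With α = 79.1°, φ = 23.2°, δ = 11.7°, β = 16.6°: K_a = 0.6674.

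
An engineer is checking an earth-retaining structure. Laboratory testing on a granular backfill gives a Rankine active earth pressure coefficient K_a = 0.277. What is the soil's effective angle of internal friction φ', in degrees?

34.5°

K_a = tan²(45° − φ/2) ⇒ 45° − φ/2 = arctan(√0.277) = 27.76°.
φ = 2(45° − 27.76°) = 34.48°.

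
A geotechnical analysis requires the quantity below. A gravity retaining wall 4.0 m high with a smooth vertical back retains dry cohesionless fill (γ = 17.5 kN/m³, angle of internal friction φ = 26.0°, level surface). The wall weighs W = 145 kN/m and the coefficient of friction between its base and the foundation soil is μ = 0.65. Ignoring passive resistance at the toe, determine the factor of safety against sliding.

K_a = tan²(45° − 26.0°/2) = 0.3905.
P_a = ½K_aγH² = 0.5×0.3905×17.5×4.0² = 54.66 kN/m, acting at H/3 = 1.333 m above the base.
FS_sliding = μW / P_a = 0.65×145 / 54.66 = 1.724.

1.72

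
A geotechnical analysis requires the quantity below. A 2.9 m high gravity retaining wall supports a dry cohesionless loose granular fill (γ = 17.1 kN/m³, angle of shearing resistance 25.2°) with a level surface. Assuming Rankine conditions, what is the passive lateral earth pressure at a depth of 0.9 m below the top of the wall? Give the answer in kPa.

K_p = (1 + sin φ)/(1 − sin φ) = 2.483.
σ_h = K_p γ z = 2.483 × 17.1 × 0.9 = 38.21 kPa.

38.2 kPa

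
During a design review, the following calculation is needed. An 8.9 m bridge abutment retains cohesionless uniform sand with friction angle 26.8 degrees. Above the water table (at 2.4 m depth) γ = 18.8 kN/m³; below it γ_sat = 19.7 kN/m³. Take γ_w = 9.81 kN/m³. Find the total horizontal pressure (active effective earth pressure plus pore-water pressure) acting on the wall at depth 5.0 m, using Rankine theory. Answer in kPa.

52.3 kPa

K_a = (1 − sin φ)/(1 + sin φ) = 0.3785.
γ' = 19.7 − 9.81 = 9.890 kN/m³.
Effective vertical stress at 5.0 m: σ'_v = 18.8×2.4 + 9.890×2.60 = 70.83 kPa.
σ'_h = K_a σ'_v = 0.3785 × 70.83 = 26.81 kPa; u = γ_w × 2.60 = 25.51 kPa.
Total σ_h = 26.81 + 25.51 = 52.31 kPa.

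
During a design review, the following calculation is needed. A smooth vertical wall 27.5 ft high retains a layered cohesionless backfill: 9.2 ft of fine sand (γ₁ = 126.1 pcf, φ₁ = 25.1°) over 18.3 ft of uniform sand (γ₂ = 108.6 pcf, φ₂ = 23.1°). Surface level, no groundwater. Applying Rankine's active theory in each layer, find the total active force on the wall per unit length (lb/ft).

19400 lb/ft

K_a1 = tan²(45°−25.1°/2) = 0.4043; K_a2 = tan²(45°−23.1°/2) = 0.4364.
Layer 1: σ at base = K_a1 γ₁ h₁ = 469.0 psf; P₁ = ½×469.0×9.2 = 2158.
Layer 2: σ_v at top = γ₁h₁ = 1160; σ_h top = K_a2×1160 = 506.3; σ_h base = K_a2×(1160+108.6×18.3) = 1374.
P₂ = ½(506.3+1374)×18.3 = 17200. Total P_a = 2158+17200 = 19360 lb/ft.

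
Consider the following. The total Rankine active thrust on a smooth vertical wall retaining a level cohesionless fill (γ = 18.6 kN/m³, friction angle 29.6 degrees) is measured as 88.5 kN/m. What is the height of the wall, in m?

5.30 m

K_a = 0.3387. P_a = ½ K_a γ H² ⇒ H = √(2P_a/(K_a γ)).
H = √(2×88.5/(0.3387×18.6)) = 5.300 m.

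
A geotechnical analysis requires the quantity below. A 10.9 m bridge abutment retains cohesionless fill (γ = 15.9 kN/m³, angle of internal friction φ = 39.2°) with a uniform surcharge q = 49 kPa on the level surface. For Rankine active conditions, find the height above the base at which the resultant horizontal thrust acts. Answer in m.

4.29 m

K_a = 0.2255.
Triangular part P₁ = ½K_aγH² = 213.0 at H/3 = 3.633 m; rectangular part P₂ = K_a q H = 120.4 at H/2 = 5.450 m.
ȳ = (P₁·3.633 + P₂·5.450)/(P₁+P₂) = 4.290 m.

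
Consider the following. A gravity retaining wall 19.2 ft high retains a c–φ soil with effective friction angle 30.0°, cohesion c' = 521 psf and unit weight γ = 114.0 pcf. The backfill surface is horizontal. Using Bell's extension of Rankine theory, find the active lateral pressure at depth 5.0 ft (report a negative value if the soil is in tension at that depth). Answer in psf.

K_a = (1 − sin φ)/(1 + sin φ) = 0.3333.
σ_a = K_a γ z − 2c√K_a = 0.3333×114.0×5.0 − 2×521×0.5774 = -411.6 psf.

-412 psf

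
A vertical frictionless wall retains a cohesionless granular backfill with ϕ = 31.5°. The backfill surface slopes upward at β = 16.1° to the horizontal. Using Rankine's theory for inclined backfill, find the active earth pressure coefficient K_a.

K_a = cos β · (cos β − √(cos²β − cos²φ)) / (cos β + √(cos²β − cos²φ)).
cos β = 0.9608, cos φ = 0.8526, √(cos²β − cos²φ) = 0.4428.
K_a = 0.9608 × (0.9608 − 0.4428)/(0.9608 + 0.4428) = 0.3545.

0.355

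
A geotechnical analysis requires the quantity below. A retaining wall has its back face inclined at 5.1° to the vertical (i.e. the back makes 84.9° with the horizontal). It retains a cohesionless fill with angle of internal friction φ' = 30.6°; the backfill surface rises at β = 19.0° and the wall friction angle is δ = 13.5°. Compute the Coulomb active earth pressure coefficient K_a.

K_a = sin²(α+φ) / [sin²α · sin(α−δ) · (1 + √{sin(φ+δ)sin(φ−β) / (sin(α−δ)sin(α+β))})²].
With α = 84.9°, φ = 30.6°, δ = 13.5°, β = 19.0°: K_a = 0.4484.

0.448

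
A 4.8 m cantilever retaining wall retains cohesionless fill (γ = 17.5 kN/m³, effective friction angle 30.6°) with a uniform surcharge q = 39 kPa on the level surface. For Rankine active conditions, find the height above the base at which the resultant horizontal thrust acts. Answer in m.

1.99 m

K_a = 0.3253.
Triangular part P₁ = ½K_aγH² = 65.59 at H/3 = 1.600 m; rectangular part P₂ = K_a q H = 60.90 at H/2 = 2.400 m.
ȳ = (P₁·1.600 + P₂·2.400)/(P₁+P₂) = 1.985 m.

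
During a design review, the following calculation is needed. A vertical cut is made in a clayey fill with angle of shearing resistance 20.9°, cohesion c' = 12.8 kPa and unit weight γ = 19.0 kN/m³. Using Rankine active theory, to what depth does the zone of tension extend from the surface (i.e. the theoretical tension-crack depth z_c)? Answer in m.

1.96 m

K_a = tan²(45° − 20.9°/2) = 0.4741; √K_a = 0.6886.
The active pressure is zero where K_a γ z = 2c√K_a, so z_c = 2c/(γ√K_a) = 2×12.8/(19.0×0.6886) = 1.957 m.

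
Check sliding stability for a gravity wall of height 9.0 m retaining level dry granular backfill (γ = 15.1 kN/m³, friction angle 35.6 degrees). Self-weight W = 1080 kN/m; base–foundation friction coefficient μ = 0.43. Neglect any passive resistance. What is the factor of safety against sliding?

K_a = tan²(45° − 35.6°/2) = 0.2641.
P_a = ½K_aγH² = 0.5×0.2641×15.1×9.0² = 161.5 kN/m, acting at H/3 = 3.000 m above the base.
FS_sliding = μW / P_a = 0.43×1080 / 161.5 = 2.875.

2.88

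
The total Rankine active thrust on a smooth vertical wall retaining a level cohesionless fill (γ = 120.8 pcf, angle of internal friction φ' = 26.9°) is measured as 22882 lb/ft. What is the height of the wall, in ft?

31.7 ft

K_a = 0.3770. P_a = ½ K_a γ H² ⇒ H = √(2P_a/(K_a γ)).
H = √(2×22882/(0.3770×120.8)) = 31.70 ft.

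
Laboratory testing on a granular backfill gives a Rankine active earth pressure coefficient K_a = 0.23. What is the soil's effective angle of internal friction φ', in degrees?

K_a = tan²(45° − φ/2) ⇒ 45° − φ/2 = arctan(√0.23) = 25.62°.
φ = 2(45° − 25.62°) = 38.76°.

38.8°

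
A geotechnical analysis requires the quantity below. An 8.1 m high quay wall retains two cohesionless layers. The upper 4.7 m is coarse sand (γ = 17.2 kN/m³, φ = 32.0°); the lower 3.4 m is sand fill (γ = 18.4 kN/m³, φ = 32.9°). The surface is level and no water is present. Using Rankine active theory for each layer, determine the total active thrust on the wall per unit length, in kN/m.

171 kN/m

K_a1 = tan²(45°−32.0°/2) = 0.3073; K_a2 = tan²(45°−32.9°/2) = 0.2960.
Layer 1: σ at base = K_a1 γ₁ h₁ = 24.84 kPa; P₁ = ½×24.84×4.7 = 58.37.
Layer 2: σ_v at top = γ₁h₁ = 80.84; σ_h top = K_a2×80.84 = 23.93; σ_h base = K_a2×(80.84+18.4×3.4) = 42.45.
P₂ = ½(23.93+42.45)×3.4 = 112.8. Total P_a = 58.37+112.8 = 171.2 kN/m.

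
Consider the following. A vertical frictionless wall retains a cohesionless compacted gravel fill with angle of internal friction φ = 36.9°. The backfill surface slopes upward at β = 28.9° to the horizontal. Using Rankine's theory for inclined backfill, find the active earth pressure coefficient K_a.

K_a = cos β · (cos β − √(cos²β − cos²φ)) / (cos β + √(cos²β − cos²φ)).
cos β = 0.8755, cos φ = 0.7997, √(cos²β − cos²φ) = 0.3563.
K_a = 0.8755 × (0.8755 − 0.3563)/(0.8755 + 0.3563) = 0.3690.

0.369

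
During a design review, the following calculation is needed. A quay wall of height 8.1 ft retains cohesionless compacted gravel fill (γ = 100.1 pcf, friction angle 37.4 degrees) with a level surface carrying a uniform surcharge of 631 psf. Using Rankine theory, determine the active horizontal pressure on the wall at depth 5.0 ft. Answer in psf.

K_a = (1 − sin φ)/(1 + sin φ) = 0.2443.
σ_v = γz + q = 100.1 × 5.0 + 631 = 1132 psf.
σ_h = K_a σ_v = 0.2443 × 1132 = 276.4 psf.

276 psf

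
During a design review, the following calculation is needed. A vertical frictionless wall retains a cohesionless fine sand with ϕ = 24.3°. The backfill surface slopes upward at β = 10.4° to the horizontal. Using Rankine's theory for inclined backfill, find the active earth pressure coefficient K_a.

0.446

K_a = cos β · (cos β − √(cos²β − cos²φ)) / (cos β + √(cos²β − cos²φ)).
cos β = 0.9836, cos φ = 0.9114, √(cos²β − cos²φ) = 0.3698.
K_a = 0.9836 × (0.9836 − 0.3698)/(0.9836 + 0.3698) = 0.4461.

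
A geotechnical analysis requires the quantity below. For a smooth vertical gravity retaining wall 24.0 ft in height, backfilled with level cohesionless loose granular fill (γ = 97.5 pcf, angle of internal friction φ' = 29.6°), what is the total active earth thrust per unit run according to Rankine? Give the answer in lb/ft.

K_a = tan²(45° − φ/2) = 0.3387.
P_a = ½ K_a γ H² = 0.5 × 0.3387 × 97.5 × 24.0² = 9512 lb/ft.

9510 lb/ft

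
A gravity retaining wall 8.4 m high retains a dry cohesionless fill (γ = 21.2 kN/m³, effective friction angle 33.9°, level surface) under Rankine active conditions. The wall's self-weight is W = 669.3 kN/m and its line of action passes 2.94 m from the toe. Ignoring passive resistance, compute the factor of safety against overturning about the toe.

K_a = tan²(45° − 33.9°/2) = 0.2839.
P_a = ½K_aγH² = 0.5×0.2839×21.2×8.4² = 212.3 kN/m, acting at H/3 = 2.800 m above the base.
Overturning moment M_o = P_a × H/3 = 212.3 × 2.800 = 594.6.
Resisting moment M_r = W × 2.94 = 669.3 × 2.94 = 1968.
FS_overturning = M_r/M_o = 1968/594.6 = 3.310.

3.31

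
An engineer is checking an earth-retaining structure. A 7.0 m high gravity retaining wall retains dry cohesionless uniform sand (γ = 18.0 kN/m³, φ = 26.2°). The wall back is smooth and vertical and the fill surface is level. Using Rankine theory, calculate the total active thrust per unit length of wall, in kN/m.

171 kN/m

K_a = tan²(45° − φ/2) = 0.3874.
P_a = ½ K_a γ H² = 0.5 × 0.3874 × 18.0 × 7.0² = 170.9 kN/m.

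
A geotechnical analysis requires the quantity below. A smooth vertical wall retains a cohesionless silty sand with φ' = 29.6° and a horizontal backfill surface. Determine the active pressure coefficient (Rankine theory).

0.339

K_a = (1 − sin φ)/(1 + sin φ) = (1 − sin 29.6°)/(1 + sin 29.6°) = 0.3387.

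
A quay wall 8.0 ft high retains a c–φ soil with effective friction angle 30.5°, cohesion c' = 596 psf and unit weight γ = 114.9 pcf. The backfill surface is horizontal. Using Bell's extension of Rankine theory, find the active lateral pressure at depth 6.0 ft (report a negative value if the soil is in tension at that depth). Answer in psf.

K_a = (1 − sin φ)/(1 + sin φ) = 0.3267.
σ_a = K_a γ z − 2c√K_a = 0.3267×114.9×6.0 − 2×596×0.5715 = -456.1 psf.

-456 psf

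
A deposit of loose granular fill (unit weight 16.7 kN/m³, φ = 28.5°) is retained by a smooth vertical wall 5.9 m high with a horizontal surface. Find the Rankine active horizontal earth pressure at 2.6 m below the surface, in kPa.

15.4 kPa

K_a = (1 − sin φ)/(1 + sin φ) = 0.3540.
σ_h = K_a γ z = 0.3540 × 16.7 × 2.6 = 15.37 kPa.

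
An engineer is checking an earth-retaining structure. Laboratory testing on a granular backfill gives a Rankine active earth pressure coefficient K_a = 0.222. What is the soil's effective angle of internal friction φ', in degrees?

K_a = tan²(45° − φ/2) ⇒ 45° − φ/2 = arctan(√0.222) = 25.23°.
φ = 2(45° − 25.23°) = 39.54°.

39.5°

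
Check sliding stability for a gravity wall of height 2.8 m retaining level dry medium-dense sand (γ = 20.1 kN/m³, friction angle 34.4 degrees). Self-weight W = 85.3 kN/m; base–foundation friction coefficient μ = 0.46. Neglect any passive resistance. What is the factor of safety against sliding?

1.79

K_a = tan²(45° − 34.4°/2) = 0.2780.
P_a = ½K_aγH² = 0.5×0.2780×20.1×2.8² = 21.90 kN/m, acting at H/3 = 0.9333 m above the base.
FS_sliding = μW / P_a = 0.46×85.3 / 21.90 = 1.791.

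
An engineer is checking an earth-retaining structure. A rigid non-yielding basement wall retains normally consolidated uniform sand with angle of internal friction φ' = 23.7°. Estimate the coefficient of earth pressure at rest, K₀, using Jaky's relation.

K₀ = 1 − sin φ' = 1 − sin 23.7° = 0.5981.

0.598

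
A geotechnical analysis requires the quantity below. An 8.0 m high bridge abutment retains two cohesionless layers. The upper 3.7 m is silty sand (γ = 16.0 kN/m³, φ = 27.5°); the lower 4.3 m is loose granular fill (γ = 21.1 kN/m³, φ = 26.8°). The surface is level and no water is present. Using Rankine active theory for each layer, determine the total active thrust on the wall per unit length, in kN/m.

211 kN/m

K_a1 = tan²(45°−27.5°/2) = 0.3682; K_a2 = tan²(45°−26.8°/2) = 0.3785.
Layer 1: σ at base = K_a1 γ₁ h₁ = 21.80 kPa; P₁ = ½×21.80×3.7 = 40.33.
Layer 2: σ_v at top = γ₁h₁ = 59.20; σ_h top = K_a2×59.20 = 22.41; σ_h base = K_a2×(59.20+21.1×4.3) = 56.74.
P₂ = ½(22.41+56.74)×4.3 = 170.2. Total P_a = 40.33+170.2 = 210.5 kN/m.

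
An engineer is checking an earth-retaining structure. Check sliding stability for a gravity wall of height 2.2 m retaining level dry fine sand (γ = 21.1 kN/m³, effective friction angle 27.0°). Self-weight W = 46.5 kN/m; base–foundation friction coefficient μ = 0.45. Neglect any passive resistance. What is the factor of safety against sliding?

K_a = tan²(45° − 27.0°/2) = 0.3755.
P_a = ½K_aγH² = 0.5×0.3755×21.1×2.2² = 19.18 kN/m, acting at H/3 = 0.7333 m above the base.
FS_sliding = μW / P_a = 0.45×46.5 / 19.18 = 1.091.

1.09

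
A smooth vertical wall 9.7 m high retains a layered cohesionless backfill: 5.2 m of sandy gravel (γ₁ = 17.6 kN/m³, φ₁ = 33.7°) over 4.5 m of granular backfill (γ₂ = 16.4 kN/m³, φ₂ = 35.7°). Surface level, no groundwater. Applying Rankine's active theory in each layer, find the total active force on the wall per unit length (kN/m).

220 kN/m

K_a1 = tan²(45°−33.7°/2) = 0.2863; K_a2 = tan²(45°−35.7°/2) = 0.2630.
Layer 1: σ at base = K_a1 γ₁ h₁ = 26.20 kPa; P₁ = ½×26.20×5.2 = 68.13.
Layer 2: σ_v at top = γ₁h₁ = 91.52; σ_h top = K_a2×91.52 = 24.07; σ_h base = K_a2×(91.52+16.4×4.5) = 43.48.
P₂ = ½(24.07+43.48)×4.5 = 152.0. Total P_a = 68.13+152.0 = 220.1 kN/m.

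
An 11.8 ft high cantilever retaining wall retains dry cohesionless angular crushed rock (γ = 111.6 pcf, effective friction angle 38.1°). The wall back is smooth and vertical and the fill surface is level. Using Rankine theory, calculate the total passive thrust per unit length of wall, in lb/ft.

32800 lb/ft

K_p = tan²(45° + φ/2) = 4.222.
P_p = ½ K_p γ H² = 0.5 × 4.222 × 111.6 × 11.8² = 32810 lb/ft.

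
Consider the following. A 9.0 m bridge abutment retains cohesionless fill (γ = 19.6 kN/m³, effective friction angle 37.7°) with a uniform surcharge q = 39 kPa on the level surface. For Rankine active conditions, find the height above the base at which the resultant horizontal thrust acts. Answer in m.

3.46 m

K_a = 0.2411.
Triangular part P₁ = ½K_aγH² = 191.4 at H/3 = 3.000 m; rectangular part P₂ = K_a q H = 84.61 at H/2 = 4.500 m.
ȳ = (P₁·3.000 + P₂·4.500)/(P₁+P₂) = 3.460 m.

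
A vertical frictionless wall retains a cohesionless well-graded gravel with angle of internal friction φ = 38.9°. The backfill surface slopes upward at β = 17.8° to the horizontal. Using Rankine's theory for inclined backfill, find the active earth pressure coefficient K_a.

K_a = cos β · (cos β − √(cos²β − cos²φ)) / (cos β + √(cos²β − cos²φ)).
cos β = 0.9521, cos φ = 0.7782, √(cos²β − cos²φ) = 0.5485.
K_a = 0.9521 × (0.9521 − 0.5485)/(0.9521 + 0.5485) = 0.2561.

0.256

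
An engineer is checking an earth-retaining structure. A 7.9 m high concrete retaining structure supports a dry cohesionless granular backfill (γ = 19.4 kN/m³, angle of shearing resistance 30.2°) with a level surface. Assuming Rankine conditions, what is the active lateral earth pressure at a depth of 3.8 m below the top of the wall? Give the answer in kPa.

K_a = (1 − sin φ)/(1 + sin φ) = 0.3307.
σ_h = K_a γ z = 0.3307 × 19.4 × 3.8 = 24.38 kPa.

24.4 kPa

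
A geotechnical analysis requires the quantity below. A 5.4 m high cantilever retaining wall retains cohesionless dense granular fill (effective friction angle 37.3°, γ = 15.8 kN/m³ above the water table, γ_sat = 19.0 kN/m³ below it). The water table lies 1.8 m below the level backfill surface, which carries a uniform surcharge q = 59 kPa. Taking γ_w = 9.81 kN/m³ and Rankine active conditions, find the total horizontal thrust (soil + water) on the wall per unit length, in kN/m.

188 kN/m

K_a = tan²(45° − φ/2) = 0.2453.
γ' = 19.0 − 9.81 = 9.190 kN/m³. h₂ = H − d_w = 3.6 m.
σ'_h: at surface K_a·q = 14.48; at WT K_a(q+γd_w) = 21.45; at base K_a(q+γd_w+γ'h₂) = 29.57 kPa.
P₁ = ½(14.48+21.45)×1.8 = 32.33; P₂ = ½(21.45+29.57)×3.6 = 91.84; P_w = ½γ_w h₂² = 63.57.
Total = 32.33+91.84+63.57 = 187.7 kN/m.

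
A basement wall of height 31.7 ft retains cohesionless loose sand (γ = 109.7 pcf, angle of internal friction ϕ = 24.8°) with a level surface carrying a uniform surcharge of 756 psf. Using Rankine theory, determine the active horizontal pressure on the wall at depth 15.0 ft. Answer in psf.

982 psf

K_a = (1 − sin φ)/(1 + sin φ) = 0.4090.
σ_v = γz + q = 109.7 × 15.0 + 756 = 2402 psf.
σ_h = K_a σ_v = 0.4090 × 2402 = 982.2 psf.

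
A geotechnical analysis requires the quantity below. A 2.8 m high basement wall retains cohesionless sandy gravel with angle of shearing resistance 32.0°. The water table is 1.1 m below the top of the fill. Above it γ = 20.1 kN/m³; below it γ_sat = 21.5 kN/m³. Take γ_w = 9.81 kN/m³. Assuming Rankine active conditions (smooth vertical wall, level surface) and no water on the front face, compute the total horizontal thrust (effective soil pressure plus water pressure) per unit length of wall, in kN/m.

34.7 kN/m

K_a = tan²(45° − φ/2) = 0.3073.
γ' = 21.5 − 9.81 = 11.69 kN/m³. Depth below WT = 1.7 m.
σ'_h at WT = K_a γ d_w = 6.793 kPa; at base = 6.793 + K_a γ' × 1.7 = 12.90 kPa.
P₁ (0–1.1 m) = ½×6.793×1.1 = 3.736. P₂ (1.1–2.8 m) = ½(6.793+12.90)×1.7 = 16.74.
P_w = ½ γ_w h₂² = 0.5×9.81×1.7² = 14.18. Total = 3.736+16.74+14.18 = 34.65 kN/m.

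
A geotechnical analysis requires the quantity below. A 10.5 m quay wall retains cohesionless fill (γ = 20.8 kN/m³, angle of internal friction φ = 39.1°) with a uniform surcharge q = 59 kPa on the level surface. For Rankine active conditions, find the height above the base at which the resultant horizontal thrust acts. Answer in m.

4.11 m

K_a = 0.2265.
Triangular part P₁ = ½K_aγH² = 259.7 at H/3 = 3.500 m; rectangular part P₂ = K_a q H = 140.3 at H/2 = 5.250 m.
ȳ = (P₁·3.500 + P₂·5.250)/(P₁+P₂) = 4.114 m.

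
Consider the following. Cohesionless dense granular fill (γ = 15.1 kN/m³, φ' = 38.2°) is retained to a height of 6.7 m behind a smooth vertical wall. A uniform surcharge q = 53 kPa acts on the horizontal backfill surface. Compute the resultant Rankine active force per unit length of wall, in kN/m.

164 kN/m

K_a = tan²(45° − φ/2) = 0.2358.
Soil triangle: ½ K_a γ H² = 0.5×0.2358×15.1×6.7² = 79.91 kN/m.
Surcharge rectangle: K_a q H = 0.2358×53×6.7 = 83.73 kN/m.
Total = 79.91 + 83.73 = 163.6 kN/m.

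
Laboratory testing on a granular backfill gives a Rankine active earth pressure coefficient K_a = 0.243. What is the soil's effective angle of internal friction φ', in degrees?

37.5°

K_a = tan²(45° − φ/2) ⇒ 45° − φ/2 = arctan(√0.243) = 26.24°.
φ = 2(45° − 26.24°) = 37.52°.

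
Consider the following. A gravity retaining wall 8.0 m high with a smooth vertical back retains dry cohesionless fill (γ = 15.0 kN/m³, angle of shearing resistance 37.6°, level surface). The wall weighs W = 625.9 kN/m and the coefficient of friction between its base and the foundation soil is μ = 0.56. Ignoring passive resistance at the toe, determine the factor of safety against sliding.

K_a = tan²(45° − 37.6°/2) = 0.2421.
P_a = ½K_aγH² = 0.5×0.2421×15.0×8.0² = 116.2 kN/m, acting at H/3 = 2.667 m above the base.
FS_sliding = μW / P_a = 0.56×625.9 / 116.2 = 3.016.

3.02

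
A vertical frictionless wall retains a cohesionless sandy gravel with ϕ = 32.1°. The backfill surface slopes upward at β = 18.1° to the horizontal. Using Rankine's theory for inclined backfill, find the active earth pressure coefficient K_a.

K_a = cos β · (cos β − √(cos²β − cos²φ)) / (cos β + √(cos²β − cos²φ)).
cos β = 0.9505, cos φ = 0.8471, √(cos²β − cos²φ) = 0.4311.
K_a = 0.9505 × (0.9505 − 0.4311)/(0.9505 + 0.4311) = 0.3573.

0.357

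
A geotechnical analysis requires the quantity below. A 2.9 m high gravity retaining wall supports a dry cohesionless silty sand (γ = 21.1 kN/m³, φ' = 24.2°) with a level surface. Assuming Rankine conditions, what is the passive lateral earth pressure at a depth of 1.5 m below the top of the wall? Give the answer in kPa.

K_p = (1 + sin φ)/(1 − sin φ) = 2.389.
σ_h = K_p γ z = 2.389 × 21.1 × 1.5 = 75.62 kPa.

75.6 kPa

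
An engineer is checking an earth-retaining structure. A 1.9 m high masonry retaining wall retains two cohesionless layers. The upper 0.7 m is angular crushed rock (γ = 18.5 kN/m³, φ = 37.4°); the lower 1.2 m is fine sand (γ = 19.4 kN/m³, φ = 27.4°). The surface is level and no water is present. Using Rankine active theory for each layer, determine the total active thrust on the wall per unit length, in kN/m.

K_a1 = tan²(45°−37.4°/2) = 0.2443; K_a2 = tan²(45°−27.4°/2) = 0.3697.
Layer 1: σ at base = K_a1 γ₁ h₁ = 3.163 kPa; P₁ = ½×3.163×0.7 = 1.107.
Layer 2: σ_v at top = γ₁h₁ = 12.95; σ_h top = K_a2×12.95 = 4.787; σ_h base = K_a2×(12.95+19.4×1.2) = 13.39.
P₂ = ½(4.787+13.39)×1.2 = 10.91. Total P_a = 1.107+10.91 = 12.02 kN/m.

12.0 kN/m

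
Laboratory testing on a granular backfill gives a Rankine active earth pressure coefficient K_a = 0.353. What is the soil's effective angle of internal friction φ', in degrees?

28.6°

K_a = tan²(45° − φ/2) ⇒ 45° − φ/2 = arctan(√0.353) = 30.72°.
φ = 2(45° − 30.72°) = 28.57°.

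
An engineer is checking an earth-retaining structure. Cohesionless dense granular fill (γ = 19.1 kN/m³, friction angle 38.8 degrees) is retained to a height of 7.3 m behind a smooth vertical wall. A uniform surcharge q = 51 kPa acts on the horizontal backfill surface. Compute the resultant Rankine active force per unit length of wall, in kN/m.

202 kN/m

K_a = tan²(45° − φ/2) = 0.2296.
Soil triangle: ½ K_a γ H² = 0.5×0.2296×19.1×7.3² = 116.8 kN/m.
Surcharge rectangle: K_a q H = 0.2296×51×7.3 = 85.46 kN/m.
Total = 116.8 + 85.46 = 202.3 kN/m.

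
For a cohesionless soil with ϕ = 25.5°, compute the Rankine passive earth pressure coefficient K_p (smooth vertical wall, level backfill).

K_p = (1 + sin φ)/(1 − sin φ) = tan²(45° + 25.5°/2) = 2.512.

2.51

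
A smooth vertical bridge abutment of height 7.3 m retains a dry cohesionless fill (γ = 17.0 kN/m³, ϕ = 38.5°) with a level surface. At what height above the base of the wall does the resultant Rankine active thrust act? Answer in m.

2.43 m

K_a = 0.2327.
The pressure distribution is triangular, so the resultant acts at H/3 above the base = 7.3/3 = 2.433 m.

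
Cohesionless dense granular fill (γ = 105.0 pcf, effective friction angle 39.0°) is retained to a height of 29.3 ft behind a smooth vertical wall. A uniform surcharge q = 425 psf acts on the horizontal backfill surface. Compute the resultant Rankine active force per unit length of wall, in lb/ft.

13100 lb/ft

K_a = tan²(45° − φ/2) = 0.2275.
Soil triangle: ½ K_a γ H² = 0.5×0.2275×105.0×29.3² = 10250 lb/ft.
Surcharge rectangle: K_a q H = 0.2275×425×29.3 = 2833 lb/ft.
Total = 10250 + 2833 = 13090 lb/ft.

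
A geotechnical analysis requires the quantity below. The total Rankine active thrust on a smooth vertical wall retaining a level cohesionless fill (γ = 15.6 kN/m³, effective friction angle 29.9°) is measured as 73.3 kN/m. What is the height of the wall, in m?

5.30 m

K_a = 0.3347. P_a = ½ K_a γ H² ⇒ H = √(2P_a/(K_a γ)).
H = √(2×73.3/(0.3347×15.6)) = 5.299 m.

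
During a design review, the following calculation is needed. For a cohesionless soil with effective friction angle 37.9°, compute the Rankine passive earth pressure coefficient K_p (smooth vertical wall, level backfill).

4.19

K_p = (1 + sin φ)/(1 − sin φ) = tan²(45° + 37.9°/2) = 4.185.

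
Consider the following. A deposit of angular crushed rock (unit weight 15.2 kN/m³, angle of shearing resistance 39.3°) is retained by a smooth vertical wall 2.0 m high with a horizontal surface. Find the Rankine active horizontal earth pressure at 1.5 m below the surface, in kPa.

K_a = (1 − sin φ)/(1 + sin φ) = 0.2245.
σ_h = K_a γ z = 0.2245 × 15.2 × 1.5 = 5.118 kPa.

5.12 kPa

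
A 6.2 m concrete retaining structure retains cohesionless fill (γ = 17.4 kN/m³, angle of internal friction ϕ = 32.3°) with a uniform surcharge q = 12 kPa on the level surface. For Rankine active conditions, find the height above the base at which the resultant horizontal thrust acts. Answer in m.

K_a = 0.3035.
Triangular part P₁ = ½K_aγH² = 101.5 at H/3 = 2.067 m; rectangular part P₂ = K_a q H = 22.58 at H/2 = 3.100 m.
ȳ = (P₁·2.067 + P₂·3.100)/(P₁+P₂) = 2.255 m.

2.25 m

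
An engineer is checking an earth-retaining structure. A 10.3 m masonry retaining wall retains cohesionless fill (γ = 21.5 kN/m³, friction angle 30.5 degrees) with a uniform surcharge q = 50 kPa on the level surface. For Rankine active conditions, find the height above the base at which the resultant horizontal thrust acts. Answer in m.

K_a = 0.3267.
Triangular part P₁ = ½K_aγH² = 372.6 at H/3 = 3.433 m; rectangular part P₂ = K_a q H = 168.2 at H/2 = 5.150 m.
ȳ = (P₁·3.433 + P₂·5.150)/(P₁+P₂) = 3.967 m.

3.97 m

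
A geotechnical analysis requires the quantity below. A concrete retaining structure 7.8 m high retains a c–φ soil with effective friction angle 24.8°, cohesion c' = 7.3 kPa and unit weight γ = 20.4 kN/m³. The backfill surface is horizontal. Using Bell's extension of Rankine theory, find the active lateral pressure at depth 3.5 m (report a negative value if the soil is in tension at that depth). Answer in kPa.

K_a = (1 − sin φ)/(1 + sin φ) = 0.4090.
σ_a = K_a γ z − 2c√K_a = 0.4090×20.4×3.5 − 2×7.3×0.6395 = 19.87 kPa.

19.9 kPa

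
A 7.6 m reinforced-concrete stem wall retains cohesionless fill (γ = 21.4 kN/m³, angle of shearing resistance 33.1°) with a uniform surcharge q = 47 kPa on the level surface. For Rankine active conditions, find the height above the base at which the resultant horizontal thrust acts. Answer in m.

K_a = 0.2936.
Triangular part P₁ = ½K_aγH² = 181.4 at H/3 = 2.533 m; rectangular part P₂ = K_a q H = 104.9 at H/2 = 3.800 m.
ȳ = (P₁·2.533 + P₂·3.800)/(P₁+P₂) = 2.997 m.

3.00 m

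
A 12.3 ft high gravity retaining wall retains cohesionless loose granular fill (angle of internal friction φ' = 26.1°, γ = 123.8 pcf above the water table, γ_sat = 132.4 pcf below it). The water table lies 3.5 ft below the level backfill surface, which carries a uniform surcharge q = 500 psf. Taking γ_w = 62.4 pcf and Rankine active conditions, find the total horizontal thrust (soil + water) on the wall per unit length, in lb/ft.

7640 lb/ft

K_a = tan²(45° − φ/2) = 0.3889.
γ' = 132.4 − 62.4 = 70.00 pcf. h₂ = H − d_w = 8.8 ft.
σ'_h: at surface K_a·q = 194.5; at WT K_a(q+γd_w) = 363.0; at base K_a(q+γd_w+γ'h₂) = 602.6 psf.
P₁ = ½(194.5+363.0)×3.5 = 975.6; P₂ = ½(363.0+602.6)×8.8 = 4249; P_w = ½γ_w h₂² = 2416.
Total = 975.6+4249+2416 = 7640 lb/ft.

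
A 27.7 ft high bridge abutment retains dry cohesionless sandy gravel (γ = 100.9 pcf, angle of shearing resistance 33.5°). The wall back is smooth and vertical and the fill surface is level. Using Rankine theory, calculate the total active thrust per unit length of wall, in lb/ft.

11200 lb/ft

K_a = tan²(45° − φ/2) = 0.2887.
P_a = ½ K_a γ H² = 0.5 × 0.2887 × 100.9 × 27.7² = 11180 lb/ft.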